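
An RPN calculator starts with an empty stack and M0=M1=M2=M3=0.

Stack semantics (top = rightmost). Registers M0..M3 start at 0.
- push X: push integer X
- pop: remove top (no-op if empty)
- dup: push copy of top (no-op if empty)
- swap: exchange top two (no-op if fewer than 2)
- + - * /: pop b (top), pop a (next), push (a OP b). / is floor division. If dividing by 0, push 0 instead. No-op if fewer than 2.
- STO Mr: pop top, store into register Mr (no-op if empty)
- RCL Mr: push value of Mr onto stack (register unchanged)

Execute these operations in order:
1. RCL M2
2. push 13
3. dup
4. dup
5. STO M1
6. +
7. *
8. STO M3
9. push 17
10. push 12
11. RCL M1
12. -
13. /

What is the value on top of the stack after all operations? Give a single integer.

Answer: -17

Derivation:
After op 1 (RCL M2): stack=[0] mem=[0,0,0,0]
After op 2 (push 13): stack=[0,13] mem=[0,0,0,0]
After op 3 (dup): stack=[0,13,13] mem=[0,0,0,0]
After op 4 (dup): stack=[0,13,13,13] mem=[0,0,0,0]
After op 5 (STO M1): stack=[0,13,13] mem=[0,13,0,0]
After op 6 (+): stack=[0,26] mem=[0,13,0,0]
After op 7 (*): stack=[0] mem=[0,13,0,0]
After op 8 (STO M3): stack=[empty] mem=[0,13,0,0]
After op 9 (push 17): stack=[17] mem=[0,13,0,0]
After op 10 (push 12): stack=[17,12] mem=[0,13,0,0]
After op 11 (RCL M1): stack=[17,12,13] mem=[0,13,0,0]
After op 12 (-): stack=[17,-1] mem=[0,13,0,0]
After op 13 (/): stack=[-17] mem=[0,13,0,0]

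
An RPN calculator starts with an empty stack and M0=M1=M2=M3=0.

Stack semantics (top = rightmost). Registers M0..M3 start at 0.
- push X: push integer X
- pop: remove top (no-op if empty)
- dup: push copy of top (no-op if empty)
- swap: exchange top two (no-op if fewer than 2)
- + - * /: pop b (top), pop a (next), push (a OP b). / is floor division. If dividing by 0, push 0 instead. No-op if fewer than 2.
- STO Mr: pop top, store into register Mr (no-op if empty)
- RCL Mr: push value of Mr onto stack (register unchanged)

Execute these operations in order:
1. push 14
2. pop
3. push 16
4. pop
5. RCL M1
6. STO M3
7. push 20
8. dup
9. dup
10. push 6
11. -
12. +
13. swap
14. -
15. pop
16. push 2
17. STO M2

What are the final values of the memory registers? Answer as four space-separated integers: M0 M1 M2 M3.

Answer: 0 0 2 0

Derivation:
After op 1 (push 14): stack=[14] mem=[0,0,0,0]
After op 2 (pop): stack=[empty] mem=[0,0,0,0]
After op 3 (push 16): stack=[16] mem=[0,0,0,0]
After op 4 (pop): stack=[empty] mem=[0,0,0,0]
After op 5 (RCL M1): stack=[0] mem=[0,0,0,0]
After op 6 (STO M3): stack=[empty] mem=[0,0,0,0]
After op 7 (push 20): stack=[20] mem=[0,0,0,0]
After op 8 (dup): stack=[20,20] mem=[0,0,0,0]
After op 9 (dup): stack=[20,20,20] mem=[0,0,0,0]
After op 10 (push 6): stack=[20,20,20,6] mem=[0,0,0,0]
After op 11 (-): stack=[20,20,14] mem=[0,0,0,0]
After op 12 (+): stack=[20,34] mem=[0,0,0,0]
After op 13 (swap): stack=[34,20] mem=[0,0,0,0]
After op 14 (-): stack=[14] mem=[0,0,0,0]
After op 15 (pop): stack=[empty] mem=[0,0,0,0]
After op 16 (push 2): stack=[2] mem=[0,0,0,0]
After op 17 (STO M2): stack=[empty] mem=[0,0,2,0]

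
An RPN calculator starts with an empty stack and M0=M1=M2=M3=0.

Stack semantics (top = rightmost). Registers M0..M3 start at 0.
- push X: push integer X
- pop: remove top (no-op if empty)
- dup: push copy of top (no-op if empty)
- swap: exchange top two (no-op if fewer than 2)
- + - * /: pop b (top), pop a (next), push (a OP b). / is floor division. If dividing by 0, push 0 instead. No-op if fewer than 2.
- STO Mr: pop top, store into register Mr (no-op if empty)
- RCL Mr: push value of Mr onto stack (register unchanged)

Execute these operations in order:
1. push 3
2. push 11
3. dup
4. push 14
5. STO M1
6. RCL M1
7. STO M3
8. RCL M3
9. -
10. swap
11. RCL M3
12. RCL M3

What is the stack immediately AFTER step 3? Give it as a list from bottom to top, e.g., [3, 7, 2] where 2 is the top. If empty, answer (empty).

After op 1 (push 3): stack=[3] mem=[0,0,0,0]
After op 2 (push 11): stack=[3,11] mem=[0,0,0,0]
After op 3 (dup): stack=[3,11,11] mem=[0,0,0,0]

[3, 11, 11]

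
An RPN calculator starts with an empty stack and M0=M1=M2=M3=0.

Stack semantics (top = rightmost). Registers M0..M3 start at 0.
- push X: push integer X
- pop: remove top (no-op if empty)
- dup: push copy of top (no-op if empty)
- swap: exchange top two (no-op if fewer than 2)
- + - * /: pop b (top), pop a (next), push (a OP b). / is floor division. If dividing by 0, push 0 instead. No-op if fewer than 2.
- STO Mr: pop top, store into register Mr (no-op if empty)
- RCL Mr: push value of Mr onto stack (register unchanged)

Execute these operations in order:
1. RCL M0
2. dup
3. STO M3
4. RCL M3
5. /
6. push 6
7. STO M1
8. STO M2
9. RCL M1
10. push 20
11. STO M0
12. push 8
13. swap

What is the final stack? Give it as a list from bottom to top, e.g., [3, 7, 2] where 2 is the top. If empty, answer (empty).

After op 1 (RCL M0): stack=[0] mem=[0,0,0,0]
After op 2 (dup): stack=[0,0] mem=[0,0,0,0]
After op 3 (STO M3): stack=[0] mem=[0,0,0,0]
After op 4 (RCL M3): stack=[0,0] mem=[0,0,0,0]
After op 5 (/): stack=[0] mem=[0,0,0,0]
After op 6 (push 6): stack=[0,6] mem=[0,0,0,0]
After op 7 (STO M1): stack=[0] mem=[0,6,0,0]
After op 8 (STO M2): stack=[empty] mem=[0,6,0,0]
After op 9 (RCL M1): stack=[6] mem=[0,6,0,0]
After op 10 (push 20): stack=[6,20] mem=[0,6,0,0]
After op 11 (STO M0): stack=[6] mem=[20,6,0,0]
After op 12 (push 8): stack=[6,8] mem=[20,6,0,0]
After op 13 (swap): stack=[8,6] mem=[20,6,0,0]

Answer: [8, 6]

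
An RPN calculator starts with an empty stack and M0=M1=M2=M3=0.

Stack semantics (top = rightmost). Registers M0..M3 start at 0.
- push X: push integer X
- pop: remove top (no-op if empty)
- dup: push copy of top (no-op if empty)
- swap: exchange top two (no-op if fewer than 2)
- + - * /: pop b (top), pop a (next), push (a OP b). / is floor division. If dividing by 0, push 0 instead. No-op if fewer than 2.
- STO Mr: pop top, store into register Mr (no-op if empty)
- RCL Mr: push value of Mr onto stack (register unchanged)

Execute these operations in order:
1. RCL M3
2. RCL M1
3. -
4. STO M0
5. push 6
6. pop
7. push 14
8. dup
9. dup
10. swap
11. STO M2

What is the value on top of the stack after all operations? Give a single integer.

After op 1 (RCL M3): stack=[0] mem=[0,0,0,0]
After op 2 (RCL M1): stack=[0,0] mem=[0,0,0,0]
After op 3 (-): stack=[0] mem=[0,0,0,0]
After op 4 (STO M0): stack=[empty] mem=[0,0,0,0]
After op 5 (push 6): stack=[6] mem=[0,0,0,0]
After op 6 (pop): stack=[empty] mem=[0,0,0,0]
After op 7 (push 14): stack=[14] mem=[0,0,0,0]
After op 8 (dup): stack=[14,14] mem=[0,0,0,0]
After op 9 (dup): stack=[14,14,14] mem=[0,0,0,0]
After op 10 (swap): stack=[14,14,14] mem=[0,0,0,0]
After op 11 (STO M2): stack=[14,14] mem=[0,0,14,0]

Answer: 14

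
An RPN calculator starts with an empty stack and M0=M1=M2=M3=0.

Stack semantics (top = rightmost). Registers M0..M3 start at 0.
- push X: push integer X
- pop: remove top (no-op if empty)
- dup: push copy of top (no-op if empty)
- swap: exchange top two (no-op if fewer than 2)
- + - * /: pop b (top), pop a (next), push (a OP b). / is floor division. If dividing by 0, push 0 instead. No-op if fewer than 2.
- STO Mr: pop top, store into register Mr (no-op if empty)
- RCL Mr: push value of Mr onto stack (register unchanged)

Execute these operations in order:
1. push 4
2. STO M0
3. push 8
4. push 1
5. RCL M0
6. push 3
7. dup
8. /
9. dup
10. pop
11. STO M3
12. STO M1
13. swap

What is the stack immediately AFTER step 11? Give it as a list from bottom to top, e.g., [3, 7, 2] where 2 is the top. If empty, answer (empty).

After op 1 (push 4): stack=[4] mem=[0,0,0,0]
After op 2 (STO M0): stack=[empty] mem=[4,0,0,0]
After op 3 (push 8): stack=[8] mem=[4,0,0,0]
After op 4 (push 1): stack=[8,1] mem=[4,0,0,0]
After op 5 (RCL M0): stack=[8,1,4] mem=[4,0,0,0]
After op 6 (push 3): stack=[8,1,4,3] mem=[4,0,0,0]
After op 7 (dup): stack=[8,1,4,3,3] mem=[4,0,0,0]
After op 8 (/): stack=[8,1,4,1] mem=[4,0,0,0]
After op 9 (dup): stack=[8,1,4,1,1] mem=[4,0,0,0]
After op 10 (pop): stack=[8,1,4,1] mem=[4,0,0,0]
After op 11 (STO M3): stack=[8,1,4] mem=[4,0,0,1]

[8, 1, 4]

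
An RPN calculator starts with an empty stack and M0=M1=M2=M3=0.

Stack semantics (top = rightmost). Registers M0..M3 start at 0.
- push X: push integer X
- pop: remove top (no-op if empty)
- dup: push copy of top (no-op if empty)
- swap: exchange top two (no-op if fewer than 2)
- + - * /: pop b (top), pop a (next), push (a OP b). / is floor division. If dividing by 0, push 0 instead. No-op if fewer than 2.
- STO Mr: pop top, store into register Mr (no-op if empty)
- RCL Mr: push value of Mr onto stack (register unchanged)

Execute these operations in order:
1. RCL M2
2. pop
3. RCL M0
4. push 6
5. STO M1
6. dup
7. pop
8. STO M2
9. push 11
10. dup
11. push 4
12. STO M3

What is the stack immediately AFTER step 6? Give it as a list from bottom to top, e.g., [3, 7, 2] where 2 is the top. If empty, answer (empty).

After op 1 (RCL M2): stack=[0] mem=[0,0,0,0]
After op 2 (pop): stack=[empty] mem=[0,0,0,0]
After op 3 (RCL M0): stack=[0] mem=[0,0,0,0]
After op 4 (push 6): stack=[0,6] mem=[0,0,0,0]
After op 5 (STO M1): stack=[0] mem=[0,6,0,0]
After op 6 (dup): stack=[0,0] mem=[0,6,0,0]

[0, 0]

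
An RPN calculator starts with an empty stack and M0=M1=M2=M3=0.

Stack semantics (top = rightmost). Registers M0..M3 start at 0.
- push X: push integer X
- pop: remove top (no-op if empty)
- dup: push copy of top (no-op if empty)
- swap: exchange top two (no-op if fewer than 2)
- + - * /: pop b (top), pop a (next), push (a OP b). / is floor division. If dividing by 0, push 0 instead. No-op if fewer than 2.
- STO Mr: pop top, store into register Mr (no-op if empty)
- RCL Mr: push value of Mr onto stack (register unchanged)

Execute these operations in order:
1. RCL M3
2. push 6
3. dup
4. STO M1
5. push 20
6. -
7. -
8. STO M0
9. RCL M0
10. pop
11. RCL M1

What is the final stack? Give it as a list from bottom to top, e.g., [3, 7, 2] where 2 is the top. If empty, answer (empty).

Answer: [6]

Derivation:
After op 1 (RCL M3): stack=[0] mem=[0,0,0,0]
After op 2 (push 6): stack=[0,6] mem=[0,0,0,0]
After op 3 (dup): stack=[0,6,6] mem=[0,0,0,0]
After op 4 (STO M1): stack=[0,6] mem=[0,6,0,0]
After op 5 (push 20): stack=[0,6,20] mem=[0,6,0,0]
After op 6 (-): stack=[0,-14] mem=[0,6,0,0]
After op 7 (-): stack=[14] mem=[0,6,0,0]
After op 8 (STO M0): stack=[empty] mem=[14,6,0,0]
After op 9 (RCL M0): stack=[14] mem=[14,6,0,0]
After op 10 (pop): stack=[empty] mem=[14,6,0,0]
After op 11 (RCL M1): stack=[6] mem=[14,6,0,0]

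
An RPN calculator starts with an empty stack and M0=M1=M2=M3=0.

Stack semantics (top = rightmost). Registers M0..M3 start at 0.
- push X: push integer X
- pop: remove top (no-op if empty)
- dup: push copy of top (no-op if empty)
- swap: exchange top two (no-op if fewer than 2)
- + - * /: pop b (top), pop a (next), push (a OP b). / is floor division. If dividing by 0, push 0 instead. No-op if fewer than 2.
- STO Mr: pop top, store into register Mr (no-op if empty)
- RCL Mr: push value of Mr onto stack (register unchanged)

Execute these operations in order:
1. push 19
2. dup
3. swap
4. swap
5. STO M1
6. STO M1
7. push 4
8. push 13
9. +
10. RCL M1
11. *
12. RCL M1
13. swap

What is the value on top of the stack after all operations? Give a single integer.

After op 1 (push 19): stack=[19] mem=[0,0,0,0]
After op 2 (dup): stack=[19,19] mem=[0,0,0,0]
After op 3 (swap): stack=[19,19] mem=[0,0,0,0]
After op 4 (swap): stack=[19,19] mem=[0,0,0,0]
After op 5 (STO M1): stack=[19] mem=[0,19,0,0]
After op 6 (STO M1): stack=[empty] mem=[0,19,0,0]
After op 7 (push 4): stack=[4] mem=[0,19,0,0]
After op 8 (push 13): stack=[4,13] mem=[0,19,0,0]
After op 9 (+): stack=[17] mem=[0,19,0,0]
After op 10 (RCL M1): stack=[17,19] mem=[0,19,0,0]
After op 11 (*): stack=[323] mem=[0,19,0,0]
After op 12 (RCL M1): stack=[323,19] mem=[0,19,0,0]
After op 13 (swap): stack=[19,323] mem=[0,19,0,0]

Answer: 323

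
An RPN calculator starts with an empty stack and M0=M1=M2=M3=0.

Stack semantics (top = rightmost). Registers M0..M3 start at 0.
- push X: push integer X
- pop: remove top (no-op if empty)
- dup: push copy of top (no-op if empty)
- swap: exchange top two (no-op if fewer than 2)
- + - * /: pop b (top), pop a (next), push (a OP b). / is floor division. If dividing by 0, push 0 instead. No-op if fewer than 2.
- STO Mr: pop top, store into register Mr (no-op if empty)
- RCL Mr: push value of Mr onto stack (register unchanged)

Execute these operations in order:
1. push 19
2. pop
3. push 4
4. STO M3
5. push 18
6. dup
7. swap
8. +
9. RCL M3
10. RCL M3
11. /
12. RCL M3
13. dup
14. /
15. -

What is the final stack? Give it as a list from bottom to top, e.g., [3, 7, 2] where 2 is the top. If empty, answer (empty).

Answer: [36, 0]

Derivation:
After op 1 (push 19): stack=[19] mem=[0,0,0,0]
After op 2 (pop): stack=[empty] mem=[0,0,0,0]
After op 3 (push 4): stack=[4] mem=[0,0,0,0]
After op 4 (STO M3): stack=[empty] mem=[0,0,0,4]
After op 5 (push 18): stack=[18] mem=[0,0,0,4]
After op 6 (dup): stack=[18,18] mem=[0,0,0,4]
After op 7 (swap): stack=[18,18] mem=[0,0,0,4]
After op 8 (+): stack=[36] mem=[0,0,0,4]
After op 9 (RCL M3): stack=[36,4] mem=[0,0,0,4]
After op 10 (RCL M3): stack=[36,4,4] mem=[0,0,0,4]
After op 11 (/): stack=[36,1] mem=[0,0,0,4]
After op 12 (RCL M3): stack=[36,1,4] mem=[0,0,0,4]
After op 13 (dup): stack=[36,1,4,4] mem=[0,0,0,4]
After op 14 (/): stack=[36,1,1] mem=[0,0,0,4]
After op 15 (-): stack=[36,0] mem=[0,0,0,4]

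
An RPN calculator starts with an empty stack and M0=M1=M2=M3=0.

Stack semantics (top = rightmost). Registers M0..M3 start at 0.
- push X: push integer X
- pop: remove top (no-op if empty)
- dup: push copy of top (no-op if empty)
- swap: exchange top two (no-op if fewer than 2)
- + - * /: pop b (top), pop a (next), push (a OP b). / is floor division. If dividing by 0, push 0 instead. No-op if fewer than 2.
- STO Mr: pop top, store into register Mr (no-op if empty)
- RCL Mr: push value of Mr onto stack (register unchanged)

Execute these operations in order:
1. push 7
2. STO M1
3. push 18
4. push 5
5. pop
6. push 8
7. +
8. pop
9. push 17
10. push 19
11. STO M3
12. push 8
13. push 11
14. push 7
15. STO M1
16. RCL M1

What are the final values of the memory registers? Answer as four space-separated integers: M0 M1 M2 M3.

After op 1 (push 7): stack=[7] mem=[0,0,0,0]
After op 2 (STO M1): stack=[empty] mem=[0,7,0,0]
After op 3 (push 18): stack=[18] mem=[0,7,0,0]
After op 4 (push 5): stack=[18,5] mem=[0,7,0,0]
After op 5 (pop): stack=[18] mem=[0,7,0,0]
After op 6 (push 8): stack=[18,8] mem=[0,7,0,0]
After op 7 (+): stack=[26] mem=[0,7,0,0]
After op 8 (pop): stack=[empty] mem=[0,7,0,0]
After op 9 (push 17): stack=[17] mem=[0,7,0,0]
After op 10 (push 19): stack=[17,19] mem=[0,7,0,0]
After op 11 (STO M3): stack=[17] mem=[0,7,0,19]
After op 12 (push 8): stack=[17,8] mem=[0,7,0,19]
After op 13 (push 11): stack=[17,8,11] mem=[0,7,0,19]
After op 14 (push 7): stack=[17,8,11,7] mem=[0,7,0,19]
After op 15 (STO M1): stack=[17,8,11] mem=[0,7,0,19]
After op 16 (RCL M1): stack=[17,8,11,7] mem=[0,7,0,19]

Answer: 0 7 0 19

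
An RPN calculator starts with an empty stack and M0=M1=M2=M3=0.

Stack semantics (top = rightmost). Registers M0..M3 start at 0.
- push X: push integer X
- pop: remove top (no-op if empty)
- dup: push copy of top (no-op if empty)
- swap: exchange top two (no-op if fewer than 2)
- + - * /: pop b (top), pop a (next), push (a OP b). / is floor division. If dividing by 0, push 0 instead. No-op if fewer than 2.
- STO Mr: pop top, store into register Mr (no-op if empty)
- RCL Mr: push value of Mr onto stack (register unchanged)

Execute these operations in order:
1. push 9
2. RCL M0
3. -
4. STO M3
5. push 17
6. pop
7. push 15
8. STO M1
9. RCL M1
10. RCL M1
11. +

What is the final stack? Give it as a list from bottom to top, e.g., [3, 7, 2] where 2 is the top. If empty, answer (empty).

After op 1 (push 9): stack=[9] mem=[0,0,0,0]
After op 2 (RCL M0): stack=[9,0] mem=[0,0,0,0]
After op 3 (-): stack=[9] mem=[0,0,0,0]
After op 4 (STO M3): stack=[empty] mem=[0,0,0,9]
After op 5 (push 17): stack=[17] mem=[0,0,0,9]
After op 6 (pop): stack=[empty] mem=[0,0,0,9]
After op 7 (push 15): stack=[15] mem=[0,0,0,9]
After op 8 (STO M1): stack=[empty] mem=[0,15,0,9]
After op 9 (RCL M1): stack=[15] mem=[0,15,0,9]
After op 10 (RCL M1): stack=[15,15] mem=[0,15,0,9]
After op 11 (+): stack=[30] mem=[0,15,0,9]

Answer: [30]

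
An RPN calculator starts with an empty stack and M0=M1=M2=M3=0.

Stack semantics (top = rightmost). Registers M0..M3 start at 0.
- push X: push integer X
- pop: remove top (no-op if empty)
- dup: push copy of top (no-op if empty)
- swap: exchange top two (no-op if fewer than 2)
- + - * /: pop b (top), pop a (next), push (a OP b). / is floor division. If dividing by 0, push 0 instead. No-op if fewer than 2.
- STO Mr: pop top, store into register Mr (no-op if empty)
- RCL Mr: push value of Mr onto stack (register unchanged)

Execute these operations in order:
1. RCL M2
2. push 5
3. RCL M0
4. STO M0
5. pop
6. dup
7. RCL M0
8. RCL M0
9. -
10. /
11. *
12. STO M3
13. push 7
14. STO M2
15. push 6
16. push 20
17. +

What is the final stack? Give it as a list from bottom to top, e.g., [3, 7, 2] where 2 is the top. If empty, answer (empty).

After op 1 (RCL M2): stack=[0] mem=[0,0,0,0]
After op 2 (push 5): stack=[0,5] mem=[0,0,0,0]
After op 3 (RCL M0): stack=[0,5,0] mem=[0,0,0,0]
After op 4 (STO M0): stack=[0,5] mem=[0,0,0,0]
After op 5 (pop): stack=[0] mem=[0,0,0,0]
After op 6 (dup): stack=[0,0] mem=[0,0,0,0]
After op 7 (RCL M0): stack=[0,0,0] mem=[0,0,0,0]
After op 8 (RCL M0): stack=[0,0,0,0] mem=[0,0,0,0]
After op 9 (-): stack=[0,0,0] mem=[0,0,0,0]
After op 10 (/): stack=[0,0] mem=[0,0,0,0]
After op 11 (*): stack=[0] mem=[0,0,0,0]
After op 12 (STO M3): stack=[empty] mem=[0,0,0,0]
After op 13 (push 7): stack=[7] mem=[0,0,0,0]
After op 14 (STO M2): stack=[empty] mem=[0,0,7,0]
After op 15 (push 6): stack=[6] mem=[0,0,7,0]
After op 16 (push 20): stack=[6,20] mem=[0,0,7,0]
After op 17 (+): stack=[26] mem=[0,0,7,0]

Answer: [26]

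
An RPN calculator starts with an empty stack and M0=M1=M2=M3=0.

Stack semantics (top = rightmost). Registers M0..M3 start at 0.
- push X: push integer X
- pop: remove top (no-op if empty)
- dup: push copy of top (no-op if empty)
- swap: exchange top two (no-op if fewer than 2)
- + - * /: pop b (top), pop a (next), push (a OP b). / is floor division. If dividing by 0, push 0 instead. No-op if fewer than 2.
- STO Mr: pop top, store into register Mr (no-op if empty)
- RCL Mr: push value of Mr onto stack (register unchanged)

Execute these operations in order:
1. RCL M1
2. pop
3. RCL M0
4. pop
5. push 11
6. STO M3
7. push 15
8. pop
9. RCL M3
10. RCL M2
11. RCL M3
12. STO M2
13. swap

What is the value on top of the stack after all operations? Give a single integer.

After op 1 (RCL M1): stack=[0] mem=[0,0,0,0]
After op 2 (pop): stack=[empty] mem=[0,0,0,0]
After op 3 (RCL M0): stack=[0] mem=[0,0,0,0]
After op 4 (pop): stack=[empty] mem=[0,0,0,0]
After op 5 (push 11): stack=[11] mem=[0,0,0,0]
After op 6 (STO M3): stack=[empty] mem=[0,0,0,11]
After op 7 (push 15): stack=[15] mem=[0,0,0,11]
After op 8 (pop): stack=[empty] mem=[0,0,0,11]
After op 9 (RCL M3): stack=[11] mem=[0,0,0,11]
After op 10 (RCL M2): stack=[11,0] mem=[0,0,0,11]
After op 11 (RCL M3): stack=[11,0,11] mem=[0,0,0,11]
After op 12 (STO M2): stack=[11,0] mem=[0,0,11,11]
After op 13 (swap): stack=[0,11] mem=[0,0,11,11]

Answer: 11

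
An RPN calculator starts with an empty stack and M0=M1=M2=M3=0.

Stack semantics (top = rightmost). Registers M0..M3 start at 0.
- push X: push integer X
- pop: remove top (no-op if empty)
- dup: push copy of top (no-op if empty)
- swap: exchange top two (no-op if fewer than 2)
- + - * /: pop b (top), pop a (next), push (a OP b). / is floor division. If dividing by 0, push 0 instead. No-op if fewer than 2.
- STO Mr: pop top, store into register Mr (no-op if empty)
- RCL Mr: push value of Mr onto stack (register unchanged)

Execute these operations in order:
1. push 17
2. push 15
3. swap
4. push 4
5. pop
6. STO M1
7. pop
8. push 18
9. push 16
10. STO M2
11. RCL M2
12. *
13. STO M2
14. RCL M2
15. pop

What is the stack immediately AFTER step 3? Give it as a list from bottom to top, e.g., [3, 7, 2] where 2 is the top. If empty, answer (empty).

After op 1 (push 17): stack=[17] mem=[0,0,0,0]
After op 2 (push 15): stack=[17,15] mem=[0,0,0,0]
After op 3 (swap): stack=[15,17] mem=[0,0,0,0]

[15, 17]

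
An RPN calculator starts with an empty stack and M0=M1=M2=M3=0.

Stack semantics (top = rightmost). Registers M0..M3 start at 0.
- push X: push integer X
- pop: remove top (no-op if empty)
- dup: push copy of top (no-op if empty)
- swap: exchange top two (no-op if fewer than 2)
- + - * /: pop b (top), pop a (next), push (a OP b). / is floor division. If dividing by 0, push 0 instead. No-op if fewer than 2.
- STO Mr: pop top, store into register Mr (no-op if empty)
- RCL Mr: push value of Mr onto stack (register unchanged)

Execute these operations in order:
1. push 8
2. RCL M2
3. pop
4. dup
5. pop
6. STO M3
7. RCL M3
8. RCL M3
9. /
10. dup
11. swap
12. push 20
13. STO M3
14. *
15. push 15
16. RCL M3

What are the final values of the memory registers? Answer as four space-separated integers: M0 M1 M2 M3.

After op 1 (push 8): stack=[8] mem=[0,0,0,0]
After op 2 (RCL M2): stack=[8,0] mem=[0,0,0,0]
After op 3 (pop): stack=[8] mem=[0,0,0,0]
After op 4 (dup): stack=[8,8] mem=[0,0,0,0]
After op 5 (pop): stack=[8] mem=[0,0,0,0]
After op 6 (STO M3): stack=[empty] mem=[0,0,0,8]
After op 7 (RCL M3): stack=[8] mem=[0,0,0,8]
After op 8 (RCL M3): stack=[8,8] mem=[0,0,0,8]
After op 9 (/): stack=[1] mem=[0,0,0,8]
After op 10 (dup): stack=[1,1] mem=[0,0,0,8]
After op 11 (swap): stack=[1,1] mem=[0,0,0,8]
After op 12 (push 20): stack=[1,1,20] mem=[0,0,0,8]
After op 13 (STO M3): stack=[1,1] mem=[0,0,0,20]
After op 14 (*): stack=[1] mem=[0,0,0,20]
After op 15 (push 15): stack=[1,15] mem=[0,0,0,20]
After op 16 (RCL M3): stack=[1,15,20] mem=[0,0,0,20]

Answer: 0 0 0 20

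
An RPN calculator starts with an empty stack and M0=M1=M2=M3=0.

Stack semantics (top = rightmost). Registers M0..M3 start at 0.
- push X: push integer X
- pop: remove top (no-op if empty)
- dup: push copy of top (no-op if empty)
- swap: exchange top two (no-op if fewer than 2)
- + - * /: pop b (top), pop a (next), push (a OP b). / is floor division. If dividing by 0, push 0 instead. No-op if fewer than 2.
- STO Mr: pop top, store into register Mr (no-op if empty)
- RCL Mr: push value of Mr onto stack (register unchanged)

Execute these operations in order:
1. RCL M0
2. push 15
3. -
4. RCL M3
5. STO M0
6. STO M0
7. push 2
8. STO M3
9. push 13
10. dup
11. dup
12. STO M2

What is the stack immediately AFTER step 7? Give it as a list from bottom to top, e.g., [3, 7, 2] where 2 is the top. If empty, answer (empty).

After op 1 (RCL M0): stack=[0] mem=[0,0,0,0]
After op 2 (push 15): stack=[0,15] mem=[0,0,0,0]
After op 3 (-): stack=[-15] mem=[0,0,0,0]
After op 4 (RCL M3): stack=[-15,0] mem=[0,0,0,0]
After op 5 (STO M0): stack=[-15] mem=[0,0,0,0]
After op 6 (STO M0): stack=[empty] mem=[-15,0,0,0]
After op 7 (push 2): stack=[2] mem=[-15,0,0,0]

[2]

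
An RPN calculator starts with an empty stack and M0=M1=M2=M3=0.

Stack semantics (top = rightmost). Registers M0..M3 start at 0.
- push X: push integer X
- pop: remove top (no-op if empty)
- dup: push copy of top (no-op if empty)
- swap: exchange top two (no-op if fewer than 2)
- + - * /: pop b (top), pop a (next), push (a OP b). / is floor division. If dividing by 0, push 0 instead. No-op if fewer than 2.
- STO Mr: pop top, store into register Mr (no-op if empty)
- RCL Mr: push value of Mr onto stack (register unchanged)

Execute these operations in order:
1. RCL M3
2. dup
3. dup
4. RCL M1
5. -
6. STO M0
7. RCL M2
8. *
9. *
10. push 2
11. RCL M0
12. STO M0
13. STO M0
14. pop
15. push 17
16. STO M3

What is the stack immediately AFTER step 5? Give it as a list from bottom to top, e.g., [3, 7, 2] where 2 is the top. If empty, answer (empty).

After op 1 (RCL M3): stack=[0] mem=[0,0,0,0]
After op 2 (dup): stack=[0,0] mem=[0,0,0,0]
After op 3 (dup): stack=[0,0,0] mem=[0,0,0,0]
After op 4 (RCL M1): stack=[0,0,0,0] mem=[0,0,0,0]
After op 5 (-): stack=[0,0,0] mem=[0,0,0,0]

[0, 0, 0]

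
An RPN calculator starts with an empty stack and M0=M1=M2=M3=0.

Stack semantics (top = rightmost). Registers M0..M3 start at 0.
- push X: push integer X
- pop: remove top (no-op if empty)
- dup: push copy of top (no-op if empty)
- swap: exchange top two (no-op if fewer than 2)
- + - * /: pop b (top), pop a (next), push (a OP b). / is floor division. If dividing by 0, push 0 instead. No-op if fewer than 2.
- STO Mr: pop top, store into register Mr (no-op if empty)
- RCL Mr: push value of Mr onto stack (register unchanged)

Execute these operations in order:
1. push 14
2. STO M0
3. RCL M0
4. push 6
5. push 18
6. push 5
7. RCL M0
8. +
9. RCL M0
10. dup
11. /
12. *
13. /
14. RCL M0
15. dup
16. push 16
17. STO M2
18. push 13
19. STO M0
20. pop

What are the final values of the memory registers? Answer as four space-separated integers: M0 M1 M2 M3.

After op 1 (push 14): stack=[14] mem=[0,0,0,0]
After op 2 (STO M0): stack=[empty] mem=[14,0,0,0]
After op 3 (RCL M0): stack=[14] mem=[14,0,0,0]
After op 4 (push 6): stack=[14,6] mem=[14,0,0,0]
After op 5 (push 18): stack=[14,6,18] mem=[14,0,0,0]
After op 6 (push 5): stack=[14,6,18,5] mem=[14,0,0,0]
After op 7 (RCL M0): stack=[14,6,18,5,14] mem=[14,0,0,0]
After op 8 (+): stack=[14,6,18,19] mem=[14,0,0,0]
After op 9 (RCL M0): stack=[14,6,18,19,14] mem=[14,0,0,0]
After op 10 (dup): stack=[14,6,18,19,14,14] mem=[14,0,0,0]
After op 11 (/): stack=[14,6,18,19,1] mem=[14,0,0,0]
After op 12 (*): stack=[14,6,18,19] mem=[14,0,0,0]
After op 13 (/): stack=[14,6,0] mem=[14,0,0,0]
After op 14 (RCL M0): stack=[14,6,0,14] mem=[14,0,0,0]
After op 15 (dup): stack=[14,6,0,14,14] mem=[14,0,0,0]
After op 16 (push 16): stack=[14,6,0,14,14,16] mem=[14,0,0,0]
After op 17 (STO M2): stack=[14,6,0,14,14] mem=[14,0,16,0]
After op 18 (push 13): stack=[14,6,0,14,14,13] mem=[14,0,16,0]
After op 19 (STO M0): stack=[14,6,0,14,14] mem=[13,0,16,0]
After op 20 (pop): stack=[14,6,0,14] mem=[13,0,16,0]

Answer: 13 0 16 0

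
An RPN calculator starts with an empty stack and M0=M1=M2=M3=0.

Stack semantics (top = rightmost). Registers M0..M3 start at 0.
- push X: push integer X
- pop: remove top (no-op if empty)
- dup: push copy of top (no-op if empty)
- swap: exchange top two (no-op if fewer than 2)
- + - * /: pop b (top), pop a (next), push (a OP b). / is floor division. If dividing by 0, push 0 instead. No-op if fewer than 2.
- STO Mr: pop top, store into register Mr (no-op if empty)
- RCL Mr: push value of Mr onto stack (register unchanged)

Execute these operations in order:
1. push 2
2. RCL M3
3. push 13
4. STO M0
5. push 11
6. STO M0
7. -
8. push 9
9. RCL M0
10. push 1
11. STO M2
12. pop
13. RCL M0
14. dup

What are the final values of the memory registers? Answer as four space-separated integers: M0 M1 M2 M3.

After op 1 (push 2): stack=[2] mem=[0,0,0,0]
After op 2 (RCL M3): stack=[2,0] mem=[0,0,0,0]
After op 3 (push 13): stack=[2,0,13] mem=[0,0,0,0]
After op 4 (STO M0): stack=[2,0] mem=[13,0,0,0]
After op 5 (push 11): stack=[2,0,11] mem=[13,0,0,0]
After op 6 (STO M0): stack=[2,0] mem=[11,0,0,0]
After op 7 (-): stack=[2] mem=[11,0,0,0]
After op 8 (push 9): stack=[2,9] mem=[11,0,0,0]
After op 9 (RCL M0): stack=[2,9,11] mem=[11,0,0,0]
After op 10 (push 1): stack=[2,9,11,1] mem=[11,0,0,0]
After op 11 (STO M2): stack=[2,9,11] mem=[11,0,1,0]
After op 12 (pop): stack=[2,9] mem=[11,0,1,0]
After op 13 (RCL M0): stack=[2,9,11] mem=[11,0,1,0]
After op 14 (dup): stack=[2,9,11,11] mem=[11,0,1,0]

Answer: 11 0 1 0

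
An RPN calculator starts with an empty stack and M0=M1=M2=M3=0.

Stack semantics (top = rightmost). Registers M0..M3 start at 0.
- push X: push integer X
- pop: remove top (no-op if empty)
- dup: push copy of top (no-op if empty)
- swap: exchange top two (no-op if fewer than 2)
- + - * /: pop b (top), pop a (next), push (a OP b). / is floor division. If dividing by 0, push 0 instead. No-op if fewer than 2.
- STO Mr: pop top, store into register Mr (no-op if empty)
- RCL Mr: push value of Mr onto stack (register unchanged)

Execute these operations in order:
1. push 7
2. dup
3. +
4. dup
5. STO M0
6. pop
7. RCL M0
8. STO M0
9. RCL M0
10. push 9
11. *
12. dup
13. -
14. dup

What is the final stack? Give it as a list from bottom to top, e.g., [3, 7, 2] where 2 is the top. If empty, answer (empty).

Answer: [0, 0]

Derivation:
After op 1 (push 7): stack=[7] mem=[0,0,0,0]
After op 2 (dup): stack=[7,7] mem=[0,0,0,0]
After op 3 (+): stack=[14] mem=[0,0,0,0]
After op 4 (dup): stack=[14,14] mem=[0,0,0,0]
After op 5 (STO M0): stack=[14] mem=[14,0,0,0]
After op 6 (pop): stack=[empty] mem=[14,0,0,0]
After op 7 (RCL M0): stack=[14] mem=[14,0,0,0]
After op 8 (STO M0): stack=[empty] mem=[14,0,0,0]
After op 9 (RCL M0): stack=[14] mem=[14,0,0,0]
After op 10 (push 9): stack=[14,9] mem=[14,0,0,0]
After op 11 (*): stack=[126] mem=[14,0,0,0]
After op 12 (dup): stack=[126,126] mem=[14,0,0,0]
After op 13 (-): stack=[0] mem=[14,0,0,0]
After op 14 (dup): stack=[0,0] mem=[14,0,0,0]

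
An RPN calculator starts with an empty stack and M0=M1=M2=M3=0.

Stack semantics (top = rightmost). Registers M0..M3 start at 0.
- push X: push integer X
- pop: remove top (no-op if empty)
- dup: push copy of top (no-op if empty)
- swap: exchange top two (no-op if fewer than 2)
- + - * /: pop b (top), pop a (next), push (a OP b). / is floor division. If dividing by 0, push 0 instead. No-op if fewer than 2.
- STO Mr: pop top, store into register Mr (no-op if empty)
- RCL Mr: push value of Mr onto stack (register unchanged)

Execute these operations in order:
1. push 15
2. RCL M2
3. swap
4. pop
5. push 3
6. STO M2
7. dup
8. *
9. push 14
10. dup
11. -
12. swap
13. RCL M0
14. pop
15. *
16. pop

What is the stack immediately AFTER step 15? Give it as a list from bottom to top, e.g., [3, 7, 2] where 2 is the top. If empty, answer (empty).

After op 1 (push 15): stack=[15] mem=[0,0,0,0]
After op 2 (RCL M2): stack=[15,0] mem=[0,0,0,0]
After op 3 (swap): stack=[0,15] mem=[0,0,0,0]
After op 4 (pop): stack=[0] mem=[0,0,0,0]
After op 5 (push 3): stack=[0,3] mem=[0,0,0,0]
After op 6 (STO M2): stack=[0] mem=[0,0,3,0]
After op 7 (dup): stack=[0,0] mem=[0,0,3,0]
After op 8 (*): stack=[0] mem=[0,0,3,0]
After op 9 (push 14): stack=[0,14] mem=[0,0,3,0]
After op 10 (dup): stack=[0,14,14] mem=[0,0,3,0]
After op 11 (-): stack=[0,0] mem=[0,0,3,0]
After op 12 (swap): stack=[0,0] mem=[0,0,3,0]
After op 13 (RCL M0): stack=[0,0,0] mem=[0,0,3,0]
After op 14 (pop): stack=[0,0] mem=[0,0,3,0]
After op 15 (*): stack=[0] mem=[0,0,3,0]

[0]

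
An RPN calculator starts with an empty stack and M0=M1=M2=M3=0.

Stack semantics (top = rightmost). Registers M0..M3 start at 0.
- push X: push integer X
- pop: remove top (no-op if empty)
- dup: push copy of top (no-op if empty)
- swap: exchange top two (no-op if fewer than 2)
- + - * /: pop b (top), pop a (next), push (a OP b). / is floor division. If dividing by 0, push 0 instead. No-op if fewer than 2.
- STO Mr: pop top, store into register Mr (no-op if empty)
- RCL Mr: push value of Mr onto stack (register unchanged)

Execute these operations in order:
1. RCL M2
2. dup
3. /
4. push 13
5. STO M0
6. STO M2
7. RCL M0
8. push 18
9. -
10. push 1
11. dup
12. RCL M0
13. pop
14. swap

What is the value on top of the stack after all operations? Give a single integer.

After op 1 (RCL M2): stack=[0] mem=[0,0,0,0]
After op 2 (dup): stack=[0,0] mem=[0,0,0,0]
After op 3 (/): stack=[0] mem=[0,0,0,0]
After op 4 (push 13): stack=[0,13] mem=[0,0,0,0]
After op 5 (STO M0): stack=[0] mem=[13,0,0,0]
After op 6 (STO M2): stack=[empty] mem=[13,0,0,0]
After op 7 (RCL M0): stack=[13] mem=[13,0,0,0]
After op 8 (push 18): stack=[13,18] mem=[13,0,0,0]
After op 9 (-): stack=[-5] mem=[13,0,0,0]
After op 10 (push 1): stack=[-5,1] mem=[13,0,0,0]
After op 11 (dup): stack=[-5,1,1] mem=[13,0,0,0]
After op 12 (RCL M0): stack=[-5,1,1,13] mem=[13,0,0,0]
After op 13 (pop): stack=[-5,1,1] mem=[13,0,0,0]
After op 14 (swap): stack=[-5,1,1] mem=[13,0,0,0]

Answer: 1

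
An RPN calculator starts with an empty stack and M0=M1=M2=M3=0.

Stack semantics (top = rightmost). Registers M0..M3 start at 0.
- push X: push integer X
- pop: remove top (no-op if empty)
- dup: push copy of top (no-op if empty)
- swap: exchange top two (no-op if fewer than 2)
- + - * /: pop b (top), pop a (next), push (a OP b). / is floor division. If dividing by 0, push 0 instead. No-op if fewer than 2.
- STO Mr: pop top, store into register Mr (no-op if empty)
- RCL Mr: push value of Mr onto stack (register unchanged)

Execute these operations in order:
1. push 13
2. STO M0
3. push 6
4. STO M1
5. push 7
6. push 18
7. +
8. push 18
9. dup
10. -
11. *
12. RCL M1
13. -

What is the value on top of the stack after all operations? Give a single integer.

Answer: -6

Derivation:
After op 1 (push 13): stack=[13] mem=[0,0,0,0]
After op 2 (STO M0): stack=[empty] mem=[13,0,0,0]
After op 3 (push 6): stack=[6] mem=[13,0,0,0]
After op 4 (STO M1): stack=[empty] mem=[13,6,0,0]
After op 5 (push 7): stack=[7] mem=[13,6,0,0]
After op 6 (push 18): stack=[7,18] mem=[13,6,0,0]
After op 7 (+): stack=[25] mem=[13,6,0,0]
After op 8 (push 18): stack=[25,18] mem=[13,6,0,0]
After op 9 (dup): stack=[25,18,18] mem=[13,6,0,0]
After op 10 (-): stack=[25,0] mem=[13,6,0,0]
After op 11 (*): stack=[0] mem=[13,6,0,0]
After op 12 (RCL M1): stack=[0,6] mem=[13,6,0,0]
After op 13 (-): stack=[-6] mem=[13,6,0,0]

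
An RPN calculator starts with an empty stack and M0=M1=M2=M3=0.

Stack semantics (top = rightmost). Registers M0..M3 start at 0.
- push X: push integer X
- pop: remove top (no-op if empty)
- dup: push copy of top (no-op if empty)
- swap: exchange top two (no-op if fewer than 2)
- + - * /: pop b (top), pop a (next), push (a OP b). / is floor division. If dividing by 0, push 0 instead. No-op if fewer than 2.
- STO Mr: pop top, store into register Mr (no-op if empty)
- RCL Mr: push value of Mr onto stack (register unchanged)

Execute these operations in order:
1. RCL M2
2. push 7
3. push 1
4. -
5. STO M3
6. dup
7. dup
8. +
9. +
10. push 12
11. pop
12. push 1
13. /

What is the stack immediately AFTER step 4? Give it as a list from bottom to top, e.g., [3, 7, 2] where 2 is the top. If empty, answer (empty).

After op 1 (RCL M2): stack=[0] mem=[0,0,0,0]
After op 2 (push 7): stack=[0,7] mem=[0,0,0,0]
After op 3 (push 1): stack=[0,7,1] mem=[0,0,0,0]
After op 4 (-): stack=[0,6] mem=[0,0,0,0]

[0, 6]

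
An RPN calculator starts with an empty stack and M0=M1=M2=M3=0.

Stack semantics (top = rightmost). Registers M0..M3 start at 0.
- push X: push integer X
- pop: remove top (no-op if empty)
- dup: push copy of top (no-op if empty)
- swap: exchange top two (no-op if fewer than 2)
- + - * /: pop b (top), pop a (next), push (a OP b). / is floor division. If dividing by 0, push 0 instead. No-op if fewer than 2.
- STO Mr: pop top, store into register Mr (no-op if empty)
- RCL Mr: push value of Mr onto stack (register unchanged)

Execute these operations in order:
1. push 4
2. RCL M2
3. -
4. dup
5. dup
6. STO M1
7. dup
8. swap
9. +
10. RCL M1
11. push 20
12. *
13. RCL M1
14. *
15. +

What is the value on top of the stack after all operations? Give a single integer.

After op 1 (push 4): stack=[4] mem=[0,0,0,0]
After op 2 (RCL M2): stack=[4,0] mem=[0,0,0,0]
After op 3 (-): stack=[4] mem=[0,0,0,0]
After op 4 (dup): stack=[4,4] mem=[0,0,0,0]
After op 5 (dup): stack=[4,4,4] mem=[0,0,0,0]
After op 6 (STO M1): stack=[4,4] mem=[0,4,0,0]
After op 7 (dup): stack=[4,4,4] mem=[0,4,0,0]
After op 8 (swap): stack=[4,4,4] mem=[0,4,0,0]
After op 9 (+): stack=[4,8] mem=[0,4,0,0]
After op 10 (RCL M1): stack=[4,8,4] mem=[0,4,0,0]
After op 11 (push 20): stack=[4,8,4,20] mem=[0,4,0,0]
After op 12 (*): stack=[4,8,80] mem=[0,4,0,0]
After op 13 (RCL M1): stack=[4,8,80,4] mem=[0,4,0,0]
After op 14 (*): stack=[4,8,320] mem=[0,4,0,0]
After op 15 (+): stack=[4,328] mem=[0,4,0,0]

Answer: 328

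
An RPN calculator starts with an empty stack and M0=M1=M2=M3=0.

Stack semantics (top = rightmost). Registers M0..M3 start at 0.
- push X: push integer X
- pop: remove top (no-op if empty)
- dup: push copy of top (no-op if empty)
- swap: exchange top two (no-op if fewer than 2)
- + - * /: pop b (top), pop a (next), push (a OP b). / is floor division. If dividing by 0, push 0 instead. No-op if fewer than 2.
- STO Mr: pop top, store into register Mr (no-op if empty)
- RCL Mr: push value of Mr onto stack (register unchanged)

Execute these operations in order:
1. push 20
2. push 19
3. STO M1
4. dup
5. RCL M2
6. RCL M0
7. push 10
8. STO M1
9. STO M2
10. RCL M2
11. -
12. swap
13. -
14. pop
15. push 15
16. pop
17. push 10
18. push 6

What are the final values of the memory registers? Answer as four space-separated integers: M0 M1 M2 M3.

After op 1 (push 20): stack=[20] mem=[0,0,0,0]
After op 2 (push 19): stack=[20,19] mem=[0,0,0,0]
After op 3 (STO M1): stack=[20] mem=[0,19,0,0]
After op 4 (dup): stack=[20,20] mem=[0,19,0,0]
After op 5 (RCL M2): stack=[20,20,0] mem=[0,19,0,0]
After op 6 (RCL M0): stack=[20,20,0,0] mem=[0,19,0,0]
After op 7 (push 10): stack=[20,20,0,0,10] mem=[0,19,0,0]
After op 8 (STO M1): stack=[20,20,0,0] mem=[0,10,0,0]
After op 9 (STO M2): stack=[20,20,0] mem=[0,10,0,0]
After op 10 (RCL M2): stack=[20,20,0,0] mem=[0,10,0,0]
After op 11 (-): stack=[20,20,0] mem=[0,10,0,0]
After op 12 (swap): stack=[20,0,20] mem=[0,10,0,0]
After op 13 (-): stack=[20,-20] mem=[0,10,0,0]
After op 14 (pop): stack=[20] mem=[0,10,0,0]
After op 15 (push 15): stack=[20,15] mem=[0,10,0,0]
After op 16 (pop): stack=[20] mem=[0,10,0,0]
After op 17 (push 10): stack=[20,10] mem=[0,10,0,0]
After op 18 (push 6): stack=[20,10,6] mem=[0,10,0,0]

Answer: 0 10 0 0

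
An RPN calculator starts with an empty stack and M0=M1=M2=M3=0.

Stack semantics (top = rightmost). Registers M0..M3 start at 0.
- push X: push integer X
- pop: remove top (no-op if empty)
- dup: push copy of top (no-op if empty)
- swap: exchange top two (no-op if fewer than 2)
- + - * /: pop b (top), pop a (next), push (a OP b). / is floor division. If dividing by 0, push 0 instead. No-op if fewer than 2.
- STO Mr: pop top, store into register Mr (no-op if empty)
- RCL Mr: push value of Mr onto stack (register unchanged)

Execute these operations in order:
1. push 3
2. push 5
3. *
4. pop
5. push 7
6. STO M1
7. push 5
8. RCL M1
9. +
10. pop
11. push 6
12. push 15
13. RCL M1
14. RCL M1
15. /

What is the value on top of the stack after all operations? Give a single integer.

After op 1 (push 3): stack=[3] mem=[0,0,0,0]
After op 2 (push 5): stack=[3,5] mem=[0,0,0,0]
After op 3 (*): stack=[15] mem=[0,0,0,0]
After op 4 (pop): stack=[empty] mem=[0,0,0,0]
After op 5 (push 7): stack=[7] mem=[0,0,0,0]
After op 6 (STO M1): stack=[empty] mem=[0,7,0,0]
After op 7 (push 5): stack=[5] mem=[0,7,0,0]
After op 8 (RCL M1): stack=[5,7] mem=[0,7,0,0]
After op 9 (+): stack=[12] mem=[0,7,0,0]
After op 10 (pop): stack=[empty] mem=[0,7,0,0]
After op 11 (push 6): stack=[6] mem=[0,7,0,0]
After op 12 (push 15): stack=[6,15] mem=[0,7,0,0]
After op 13 (RCL M1): stack=[6,15,7] mem=[0,7,0,0]
After op 14 (RCL M1): stack=[6,15,7,7] mem=[0,7,0,0]
After op 15 (/): stack=[6,15,1] mem=[0,7,0,0]

Answer: 1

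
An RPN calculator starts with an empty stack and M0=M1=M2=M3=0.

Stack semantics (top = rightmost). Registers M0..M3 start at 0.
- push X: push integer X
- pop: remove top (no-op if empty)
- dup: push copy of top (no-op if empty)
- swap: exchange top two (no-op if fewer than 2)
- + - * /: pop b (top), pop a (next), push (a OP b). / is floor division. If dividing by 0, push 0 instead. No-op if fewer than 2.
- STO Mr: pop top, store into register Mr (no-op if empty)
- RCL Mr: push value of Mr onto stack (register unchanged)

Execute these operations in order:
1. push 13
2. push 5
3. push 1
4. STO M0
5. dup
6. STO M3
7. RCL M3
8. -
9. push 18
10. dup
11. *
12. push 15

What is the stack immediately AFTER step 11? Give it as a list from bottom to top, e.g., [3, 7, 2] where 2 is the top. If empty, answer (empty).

After op 1 (push 13): stack=[13] mem=[0,0,0,0]
After op 2 (push 5): stack=[13,5] mem=[0,0,0,0]
After op 3 (push 1): stack=[13,5,1] mem=[0,0,0,0]
After op 4 (STO M0): stack=[13,5] mem=[1,0,0,0]
After op 5 (dup): stack=[13,5,5] mem=[1,0,0,0]
After op 6 (STO M3): stack=[13,5] mem=[1,0,0,5]
After op 7 (RCL M3): stack=[13,5,5] mem=[1,0,0,5]
After op 8 (-): stack=[13,0] mem=[1,0,0,5]
After op 9 (push 18): stack=[13,0,18] mem=[1,0,0,5]
After op 10 (dup): stack=[13,0,18,18] mem=[1,0,0,5]
After op 11 (*): stack=[13,0,324] mem=[1,0,0,5]

[13, 0, 324]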